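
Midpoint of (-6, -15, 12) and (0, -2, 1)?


Midpoint = ((-6+0)/2, (-15+-2)/2, (12+1)/2) = (-3, -8.5, 6.5)

(-3, -8.5, 6.5)


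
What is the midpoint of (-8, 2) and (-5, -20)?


Midpoint = ((-8+-5)/2, (2+-20)/2) = (-6.5, -9)

(-6.5, -9)


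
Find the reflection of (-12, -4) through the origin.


Reflection through origin: (x, y) -> (-x, -y)
(-12, -4) -> (12, 4)

(12, 4)


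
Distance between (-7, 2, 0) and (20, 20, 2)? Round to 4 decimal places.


d = sqrt((20--7)^2 + (20-2)^2 + (2-0)^2) = 32.5115

32.5115


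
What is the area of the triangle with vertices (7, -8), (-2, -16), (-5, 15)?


Area = |x1(y2-y3) + x2(y3-y1) + x3(y1-y2)| / 2
= |7*(-16-15) + -2*(15--8) + -5*(-8--16)| / 2
= 151.5

151.5


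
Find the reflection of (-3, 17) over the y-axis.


Reflection across y-axis: (x, y) -> (-x, y)
(-3, 17) -> (3, 17)

(3, 17)


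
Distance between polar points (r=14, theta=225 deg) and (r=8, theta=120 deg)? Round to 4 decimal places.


d = sqrt(r1^2 + r2^2 - 2*r1*r2*cos(t2-t1))
d = sqrt(14^2 + 8^2 - 2*14*8*cos(120-225)) = 17.8319

17.8319


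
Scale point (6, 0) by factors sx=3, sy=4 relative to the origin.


Scaling: (x*sx, y*sy) = (6*3, 0*4) = (18, 0)

(18, 0)


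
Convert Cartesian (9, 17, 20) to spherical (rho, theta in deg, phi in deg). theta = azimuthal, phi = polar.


rho = sqrt(9^2 + 17^2 + 20^2) = 27.7489
theta = atan2(17, 9) = 62.1027 deg
phi = acos(20/27.7489) = 43.8836 deg

rho = 27.7489, theta = 62.1027 deg, phi = 43.8836 deg


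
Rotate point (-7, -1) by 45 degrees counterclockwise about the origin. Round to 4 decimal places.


x' = -7*cos(45) - -1*sin(45) = -4.2426
y' = -7*sin(45) + -1*cos(45) = -5.6569

(-4.2426, -5.6569)


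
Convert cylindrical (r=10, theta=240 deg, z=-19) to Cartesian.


x = 10 * cos(240) = -5
y = 10 * sin(240) = -8.6603
z = -19

(-5, -8.6603, -19)


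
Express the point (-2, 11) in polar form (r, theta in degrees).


r = sqrt((-2)^2 + 11^2) = 11.1803
theta = atan2(11, -2) = 100.3048 degrees

r = 11.1803, theta = 100.3048 degrees


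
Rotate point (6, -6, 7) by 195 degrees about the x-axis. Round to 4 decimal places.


x' = 6
y' = -6*cos(195) - 7*sin(195) = 7.6073
z' = -6*sin(195) + 7*cos(195) = -5.2086

(6, 7.6073, -5.2086)


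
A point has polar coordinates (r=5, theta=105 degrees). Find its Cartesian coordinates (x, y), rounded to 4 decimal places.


x = 5 * cos(105) = -1.2941
y = 5 * sin(105) = 4.8296

(-1.2941, 4.8296)


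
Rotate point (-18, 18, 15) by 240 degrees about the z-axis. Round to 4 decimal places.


x' = -18*cos(240) - 18*sin(240) = 24.5885
y' = -18*sin(240) + 18*cos(240) = 6.5885
z' = 15

(24.5885, 6.5885, 15)


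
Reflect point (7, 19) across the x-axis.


Reflection across x-axis: (x, y) -> (x, -y)
(7, 19) -> (7, -19)

(7, -19)


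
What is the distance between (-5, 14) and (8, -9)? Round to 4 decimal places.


d = sqrt((8--5)^2 + (-9-14)^2) = 26.4197

26.4197


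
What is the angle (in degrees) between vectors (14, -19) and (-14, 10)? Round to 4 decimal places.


dot = 14*-14 + -19*10 = -386
|u| = 23.6008, |v| = 17.2047
cos(angle) = -0.9506
angle = 161.922 degrees

161.922 degrees


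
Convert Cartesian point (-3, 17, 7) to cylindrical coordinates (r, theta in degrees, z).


r = sqrt((-3)^2 + 17^2) = 17.2627
theta = atan2(17, -3) = 100.008 deg
z = 7

r = 17.2627, theta = 100.008 deg, z = 7


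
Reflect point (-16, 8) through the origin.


Reflection through origin: (x, y) -> (-x, -y)
(-16, 8) -> (16, -8)

(16, -8)


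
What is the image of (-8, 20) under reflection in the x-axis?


Reflection across x-axis: (x, y) -> (x, -y)
(-8, 20) -> (-8, -20)

(-8, -20)


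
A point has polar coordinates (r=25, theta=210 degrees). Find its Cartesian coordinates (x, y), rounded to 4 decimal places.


x = 25 * cos(210) = -21.6506
y = 25 * sin(210) = -12.5

(-21.6506, -12.5)


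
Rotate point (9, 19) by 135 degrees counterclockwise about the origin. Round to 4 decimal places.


x' = 9*cos(135) - 19*sin(135) = -19.799
y' = 9*sin(135) + 19*cos(135) = -7.0711

(-19.799, -7.0711)


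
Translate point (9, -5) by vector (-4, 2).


Translation: (x+dx, y+dy) = (9+-4, -5+2) = (5, -3)

(5, -3)


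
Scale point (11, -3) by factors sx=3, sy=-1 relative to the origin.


Scaling: (x*sx, y*sy) = (11*3, -3*-1) = (33, 3)

(33, 3)


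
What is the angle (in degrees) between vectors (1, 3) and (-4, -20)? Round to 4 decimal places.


dot = 1*-4 + 3*-20 = -64
|u| = 3.1623, |v| = 20.3961
cos(angle) = -0.9923
angle = 172.875 degrees

172.875 degrees


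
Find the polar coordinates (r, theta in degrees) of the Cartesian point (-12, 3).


r = sqrt((-12)^2 + 3^2) = 12.3693
theta = atan2(3, -12) = 165.9638 degrees

r = 12.3693, theta = 165.9638 degrees


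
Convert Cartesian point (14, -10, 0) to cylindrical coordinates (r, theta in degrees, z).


r = sqrt(14^2 + (-10)^2) = 17.2047
theta = atan2(-10, 14) = 324.4623 deg
z = 0

r = 17.2047, theta = 324.4623 deg, z = 0


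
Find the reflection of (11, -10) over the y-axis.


Reflection across y-axis: (x, y) -> (-x, y)
(11, -10) -> (-11, -10)

(-11, -10)


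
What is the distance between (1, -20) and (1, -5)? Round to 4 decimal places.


d = sqrt((1-1)^2 + (-5--20)^2) = 15

15


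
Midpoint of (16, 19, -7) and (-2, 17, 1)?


Midpoint = ((16+-2)/2, (19+17)/2, (-7+1)/2) = (7, 18, -3)

(7, 18, -3)


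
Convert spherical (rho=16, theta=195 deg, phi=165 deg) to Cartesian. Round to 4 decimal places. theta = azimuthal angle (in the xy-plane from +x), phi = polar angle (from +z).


x = 16 * sin(165) * cos(195) = -4
y = 16 * sin(165) * sin(195) = -1.0718
z = 16 * cos(165) = -15.4548

(-4, -1.0718, -15.4548)


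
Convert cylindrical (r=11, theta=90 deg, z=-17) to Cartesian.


x = 11 * cos(90) = 0
y = 11 * sin(90) = 11
z = -17

(0, 11, -17)


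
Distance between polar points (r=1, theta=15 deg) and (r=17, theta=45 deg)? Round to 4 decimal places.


d = sqrt(r1^2 + r2^2 - 2*r1*r2*cos(t2-t1))
d = sqrt(1^2 + 17^2 - 2*1*17*cos(45-15)) = 16.1417

16.1417


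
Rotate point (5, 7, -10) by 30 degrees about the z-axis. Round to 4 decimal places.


x' = 5*cos(30) - 7*sin(30) = 0.8301
y' = 5*sin(30) + 7*cos(30) = 8.5622
z' = -10

(0.8301, 8.5622, -10)


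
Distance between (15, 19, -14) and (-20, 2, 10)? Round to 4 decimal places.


d = sqrt((-20-15)^2 + (2-19)^2 + (10--14)^2) = 45.7165

45.7165


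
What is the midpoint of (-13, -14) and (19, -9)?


Midpoint = ((-13+19)/2, (-14+-9)/2) = (3, -11.5)

(3, -11.5)


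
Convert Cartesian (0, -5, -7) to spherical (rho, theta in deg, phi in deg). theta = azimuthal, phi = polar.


rho = sqrt(0^2 + (-5)^2 + (-7)^2) = 8.6023
theta = atan2(-5, 0) = 270 deg
phi = acos(-7/8.6023) = 144.4623 deg

rho = 8.6023, theta = 270 deg, phi = 144.4623 deg


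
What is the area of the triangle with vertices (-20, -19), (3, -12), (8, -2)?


Area = |x1(y2-y3) + x2(y3-y1) + x3(y1-y2)| / 2
= |-20*(-12--2) + 3*(-2--19) + 8*(-19--12)| / 2
= 97.5

97.5


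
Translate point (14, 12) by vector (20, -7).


Translation: (x+dx, y+dy) = (14+20, 12+-7) = (34, 5)

(34, 5)


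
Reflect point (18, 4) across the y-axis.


Reflection across y-axis: (x, y) -> (-x, y)
(18, 4) -> (-18, 4)

(-18, 4)


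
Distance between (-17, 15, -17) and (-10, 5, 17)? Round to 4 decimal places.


d = sqrt((-10--17)^2 + (5-15)^2 + (17--17)^2) = 36.1248

36.1248


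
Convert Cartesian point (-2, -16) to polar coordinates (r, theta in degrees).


r = sqrt((-2)^2 + (-16)^2) = 16.1245
theta = atan2(-16, -2) = 262.875 degrees

r = 16.1245, theta = 262.875 degrees


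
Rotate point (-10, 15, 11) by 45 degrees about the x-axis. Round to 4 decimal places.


x' = -10
y' = 15*cos(45) - 11*sin(45) = 2.8284
z' = 15*sin(45) + 11*cos(45) = 18.3848

(-10, 2.8284, 18.3848)


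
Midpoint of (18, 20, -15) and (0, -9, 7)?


Midpoint = ((18+0)/2, (20+-9)/2, (-15+7)/2) = (9, 5.5, -4)

(9, 5.5, -4)


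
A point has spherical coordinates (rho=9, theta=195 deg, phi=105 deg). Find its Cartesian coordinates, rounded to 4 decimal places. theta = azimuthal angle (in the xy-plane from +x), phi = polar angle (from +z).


x = 9 * sin(105) * cos(195) = -8.3971
y = 9 * sin(105) * sin(195) = -2.25
z = 9 * cos(105) = -2.3294

(-8.3971, -2.25, -2.3294)


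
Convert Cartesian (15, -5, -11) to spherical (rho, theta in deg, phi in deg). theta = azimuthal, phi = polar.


rho = sqrt(15^2 + (-5)^2 + (-11)^2) = 19.2614
theta = atan2(-5, 15) = 341.5651 deg
phi = acos(-11/19.2614) = 124.8264 deg

rho = 19.2614, theta = 341.5651 deg, phi = 124.8264 deg


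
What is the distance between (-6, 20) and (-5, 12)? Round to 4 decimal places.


d = sqrt((-5--6)^2 + (12-20)^2) = 8.0623

8.0623


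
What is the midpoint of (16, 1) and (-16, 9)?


Midpoint = ((16+-16)/2, (1+9)/2) = (0, 5)

(0, 5)


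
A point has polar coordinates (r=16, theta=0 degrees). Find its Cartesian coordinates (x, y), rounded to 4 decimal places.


x = 16 * cos(0) = 16
y = 16 * sin(0) = 0

(16, 0)


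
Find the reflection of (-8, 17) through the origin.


Reflection through origin: (x, y) -> (-x, -y)
(-8, 17) -> (8, -17)

(8, -17)


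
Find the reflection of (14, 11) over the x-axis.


Reflection across x-axis: (x, y) -> (x, -y)
(14, 11) -> (14, -11)

(14, -11)


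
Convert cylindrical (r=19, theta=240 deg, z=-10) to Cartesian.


x = 19 * cos(240) = -9.5
y = 19 * sin(240) = -16.4545
z = -10

(-9.5, -16.4545, -10)


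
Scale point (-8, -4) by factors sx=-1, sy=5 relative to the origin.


Scaling: (x*sx, y*sy) = (-8*-1, -4*5) = (8, -20)

(8, -20)


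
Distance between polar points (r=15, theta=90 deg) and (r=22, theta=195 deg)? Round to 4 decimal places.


d = sqrt(r1^2 + r2^2 - 2*r1*r2*cos(t2-t1))
d = sqrt(15^2 + 22^2 - 2*15*22*cos(195-90)) = 29.6618

29.6618


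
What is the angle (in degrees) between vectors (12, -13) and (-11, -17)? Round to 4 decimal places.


dot = 12*-11 + -13*-17 = 89
|u| = 17.6918, |v| = 20.2485
cos(angle) = 0.2484
angle = 75.6146 degrees

75.6146 degrees


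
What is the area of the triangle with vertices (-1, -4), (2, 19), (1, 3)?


Area = |x1(y2-y3) + x2(y3-y1) + x3(y1-y2)| / 2
= |-1*(19-3) + 2*(3--4) + 1*(-4-19)| / 2
= 12.5

12.5


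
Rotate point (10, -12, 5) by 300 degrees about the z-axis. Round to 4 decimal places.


x' = 10*cos(300) - -12*sin(300) = -5.3923
y' = 10*sin(300) + -12*cos(300) = -14.6603
z' = 5

(-5.3923, -14.6603, 5)


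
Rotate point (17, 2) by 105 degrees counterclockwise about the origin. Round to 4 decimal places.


x' = 17*cos(105) - 2*sin(105) = -6.3318
y' = 17*sin(105) + 2*cos(105) = 15.9031

(-6.3318, 15.9031)


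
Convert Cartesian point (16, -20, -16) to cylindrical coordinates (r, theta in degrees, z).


r = sqrt(16^2 + (-20)^2) = 25.6125
theta = atan2(-20, 16) = 308.6598 deg
z = -16

r = 25.6125, theta = 308.6598 deg, z = -16


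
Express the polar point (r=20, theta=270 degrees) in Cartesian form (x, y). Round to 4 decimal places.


x = 20 * cos(270) = 0
y = 20 * sin(270) = -20

(0, -20)


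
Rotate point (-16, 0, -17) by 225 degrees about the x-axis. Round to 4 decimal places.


x' = -16
y' = 0*cos(225) - -17*sin(225) = -12.0208
z' = 0*sin(225) + -17*cos(225) = 12.0208

(-16, -12.0208, 12.0208)


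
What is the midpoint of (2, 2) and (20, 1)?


Midpoint = ((2+20)/2, (2+1)/2) = (11, 1.5)

(11, 1.5)


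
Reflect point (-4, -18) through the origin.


Reflection through origin: (x, y) -> (-x, -y)
(-4, -18) -> (4, 18)

(4, 18)


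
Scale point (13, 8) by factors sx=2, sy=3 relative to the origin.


Scaling: (x*sx, y*sy) = (13*2, 8*3) = (26, 24)

(26, 24)


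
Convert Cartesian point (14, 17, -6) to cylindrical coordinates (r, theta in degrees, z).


r = sqrt(14^2 + 17^2) = 22.0227
theta = atan2(17, 14) = 50.5275 deg
z = -6

r = 22.0227, theta = 50.5275 deg, z = -6


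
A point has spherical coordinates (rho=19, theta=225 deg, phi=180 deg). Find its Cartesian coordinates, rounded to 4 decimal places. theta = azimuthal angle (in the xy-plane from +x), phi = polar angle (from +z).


x = 19 * sin(180) * cos(225) = 0
y = 19 * sin(180) * sin(225) = 0
z = 19 * cos(180) = -19

(0, 0, -19)


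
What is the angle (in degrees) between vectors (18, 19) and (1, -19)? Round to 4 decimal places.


dot = 18*1 + 19*-19 = -343
|u| = 26.1725, |v| = 19.0263
cos(angle) = -0.6888
angle = 133.5354 degrees

133.5354 degrees


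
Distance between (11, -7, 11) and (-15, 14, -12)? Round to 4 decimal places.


d = sqrt((-15-11)^2 + (14--7)^2 + (-12-11)^2) = 40.5709

40.5709


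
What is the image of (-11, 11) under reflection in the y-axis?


Reflection across y-axis: (x, y) -> (-x, y)
(-11, 11) -> (11, 11)

(11, 11)


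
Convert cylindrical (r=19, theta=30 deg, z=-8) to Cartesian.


x = 19 * cos(30) = 16.4545
y = 19 * sin(30) = 9.5
z = -8

(16.4545, 9.5, -8)


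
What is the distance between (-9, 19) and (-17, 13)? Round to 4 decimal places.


d = sqrt((-17--9)^2 + (13-19)^2) = 10

10


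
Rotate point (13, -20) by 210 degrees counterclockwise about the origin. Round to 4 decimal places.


x' = 13*cos(210) - -20*sin(210) = -21.2583
y' = 13*sin(210) + -20*cos(210) = 10.8205

(-21.2583, 10.8205)


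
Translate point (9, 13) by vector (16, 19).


Translation: (x+dx, y+dy) = (9+16, 13+19) = (25, 32)

(25, 32)


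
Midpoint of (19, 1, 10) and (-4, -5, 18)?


Midpoint = ((19+-4)/2, (1+-5)/2, (10+18)/2) = (7.5, -2, 14)

(7.5, -2, 14)


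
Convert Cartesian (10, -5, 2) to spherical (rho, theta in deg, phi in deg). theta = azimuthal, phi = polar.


rho = sqrt(10^2 + (-5)^2 + 2^2) = 11.3578
theta = atan2(-5, 10) = 333.4349 deg
phi = acos(2/11.3578) = 79.8579 deg

rho = 11.3578, theta = 333.4349 deg, phi = 79.8579 deg


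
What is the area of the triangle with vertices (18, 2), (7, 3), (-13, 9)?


Area = |x1(y2-y3) + x2(y3-y1) + x3(y1-y2)| / 2
= |18*(3-9) + 7*(9-2) + -13*(2-3)| / 2
= 23

23


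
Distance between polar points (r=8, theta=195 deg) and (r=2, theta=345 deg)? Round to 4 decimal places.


d = sqrt(r1^2 + r2^2 - 2*r1*r2*cos(t2-t1))
d = sqrt(8^2 + 2^2 - 2*8*2*cos(345-195)) = 9.7833

9.7833


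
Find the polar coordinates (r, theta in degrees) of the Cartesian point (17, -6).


r = sqrt(17^2 + (-6)^2) = 18.0278
theta = atan2(-6, 17) = 340.56 degrees

r = 18.0278, theta = 340.56 degrees


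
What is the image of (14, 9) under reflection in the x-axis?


Reflection across x-axis: (x, y) -> (x, -y)
(14, 9) -> (14, -9)

(14, -9)


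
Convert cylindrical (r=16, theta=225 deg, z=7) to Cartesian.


x = 16 * cos(225) = -11.3137
y = 16 * sin(225) = -11.3137
z = 7

(-11.3137, -11.3137, 7)


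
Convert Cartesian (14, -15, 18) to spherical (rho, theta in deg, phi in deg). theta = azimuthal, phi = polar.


rho = sqrt(14^2 + (-15)^2 + 18^2) = 27.2947
theta = atan2(-15, 14) = 313.0251 deg
phi = acos(18/27.2947) = 48.7406 deg

rho = 27.2947, theta = 313.0251 deg, phi = 48.7406 deg


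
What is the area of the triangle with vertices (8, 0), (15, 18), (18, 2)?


Area = |x1(y2-y3) + x2(y3-y1) + x3(y1-y2)| / 2
= |8*(18-2) + 15*(2-0) + 18*(0-18)| / 2
= 83

83


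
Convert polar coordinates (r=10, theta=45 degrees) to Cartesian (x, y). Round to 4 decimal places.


x = 10 * cos(45) = 7.0711
y = 10 * sin(45) = 7.0711

(7.0711, 7.0711)


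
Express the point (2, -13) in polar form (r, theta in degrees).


r = sqrt(2^2 + (-13)^2) = 13.1529
theta = atan2(-13, 2) = 278.7462 degrees

r = 13.1529, theta = 278.7462 degrees


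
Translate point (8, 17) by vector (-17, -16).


Translation: (x+dx, y+dy) = (8+-17, 17+-16) = (-9, 1)

(-9, 1)


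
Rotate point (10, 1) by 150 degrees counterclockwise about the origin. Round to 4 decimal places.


x' = 10*cos(150) - 1*sin(150) = -9.1603
y' = 10*sin(150) + 1*cos(150) = 4.134

(-9.1603, 4.134)


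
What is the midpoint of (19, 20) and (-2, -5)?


Midpoint = ((19+-2)/2, (20+-5)/2) = (8.5, 7.5)

(8.5, 7.5)


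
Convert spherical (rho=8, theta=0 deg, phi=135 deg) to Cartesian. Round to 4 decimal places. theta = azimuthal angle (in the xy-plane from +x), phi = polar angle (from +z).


x = 8 * sin(135) * cos(0) = 5.6569
y = 8 * sin(135) * sin(0) = 0
z = 8 * cos(135) = -5.6569

(5.6569, 0, -5.6569)


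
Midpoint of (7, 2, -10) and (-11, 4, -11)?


Midpoint = ((7+-11)/2, (2+4)/2, (-10+-11)/2) = (-2, 3, -10.5)

(-2, 3, -10.5)


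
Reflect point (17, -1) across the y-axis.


Reflection across y-axis: (x, y) -> (-x, y)
(17, -1) -> (-17, -1)

(-17, -1)


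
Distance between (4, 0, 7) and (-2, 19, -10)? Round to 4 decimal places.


d = sqrt((-2-4)^2 + (19-0)^2 + (-10-7)^2) = 26.1916

26.1916


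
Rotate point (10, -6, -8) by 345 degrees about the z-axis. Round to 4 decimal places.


x' = 10*cos(345) - -6*sin(345) = 8.1063
y' = 10*sin(345) + -6*cos(345) = -8.3837
z' = -8

(8.1063, -8.3837, -8)


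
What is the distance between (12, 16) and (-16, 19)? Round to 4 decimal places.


d = sqrt((-16-12)^2 + (19-16)^2) = 28.1603

28.1603


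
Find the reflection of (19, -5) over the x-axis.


Reflection across x-axis: (x, y) -> (x, -y)
(19, -5) -> (19, 5)

(19, 5)


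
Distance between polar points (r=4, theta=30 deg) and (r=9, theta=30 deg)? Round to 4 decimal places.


d = sqrt(r1^2 + r2^2 - 2*r1*r2*cos(t2-t1))
d = sqrt(4^2 + 9^2 - 2*4*9*cos(30-30)) = 5

5


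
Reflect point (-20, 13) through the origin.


Reflection through origin: (x, y) -> (-x, -y)
(-20, 13) -> (20, -13)

(20, -13)


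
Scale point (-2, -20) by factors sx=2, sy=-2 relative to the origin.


Scaling: (x*sx, y*sy) = (-2*2, -20*-2) = (-4, 40)

(-4, 40)


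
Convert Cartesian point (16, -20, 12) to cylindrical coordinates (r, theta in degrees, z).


r = sqrt(16^2 + (-20)^2) = 25.6125
theta = atan2(-20, 16) = 308.6598 deg
z = 12

r = 25.6125, theta = 308.6598 deg, z = 12


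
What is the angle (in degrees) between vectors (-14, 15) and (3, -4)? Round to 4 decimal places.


dot = -14*3 + 15*-4 = -102
|u| = 20.5183, |v| = 5
cos(angle) = -0.9942
angle = 173.8448 degrees

173.8448 degrees


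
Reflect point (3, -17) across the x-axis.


Reflection across x-axis: (x, y) -> (x, -y)
(3, -17) -> (3, 17)

(3, 17)


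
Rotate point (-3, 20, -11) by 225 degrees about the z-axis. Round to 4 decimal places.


x' = -3*cos(225) - 20*sin(225) = 16.2635
y' = -3*sin(225) + 20*cos(225) = -12.0208
z' = -11

(16.2635, -12.0208, -11)


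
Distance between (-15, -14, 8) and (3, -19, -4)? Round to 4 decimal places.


d = sqrt((3--15)^2 + (-19--14)^2 + (-4-8)^2) = 22.2036

22.2036


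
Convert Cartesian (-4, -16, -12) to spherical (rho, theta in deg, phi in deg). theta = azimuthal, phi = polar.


rho = sqrt((-4)^2 + (-16)^2 + (-12)^2) = 20.3961
theta = atan2(-16, -4) = 255.9638 deg
phi = acos(-12/20.3961) = 126.0399 deg

rho = 20.3961, theta = 255.9638 deg, phi = 126.0399 deg


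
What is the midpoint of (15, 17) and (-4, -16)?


Midpoint = ((15+-4)/2, (17+-16)/2) = (5.5, 0.5)

(5.5, 0.5)


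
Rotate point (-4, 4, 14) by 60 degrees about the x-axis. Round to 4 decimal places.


x' = -4
y' = 4*cos(60) - 14*sin(60) = -10.1244
z' = 4*sin(60) + 14*cos(60) = 10.4641

(-4, -10.1244, 10.4641)


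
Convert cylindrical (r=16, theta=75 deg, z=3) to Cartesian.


x = 16 * cos(75) = 4.1411
y = 16 * sin(75) = 15.4548
z = 3

(4.1411, 15.4548, 3)


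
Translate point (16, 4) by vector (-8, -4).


Translation: (x+dx, y+dy) = (16+-8, 4+-4) = (8, 0)

(8, 0)


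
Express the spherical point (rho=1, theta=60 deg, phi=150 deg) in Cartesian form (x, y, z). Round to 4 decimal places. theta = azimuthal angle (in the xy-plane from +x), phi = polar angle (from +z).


x = 1 * sin(150) * cos(60) = 0.25
y = 1 * sin(150) * sin(60) = 0.433
z = 1 * cos(150) = -0.866

(0.25, 0.433, -0.866)


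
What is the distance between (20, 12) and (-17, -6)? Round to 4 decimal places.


d = sqrt((-17-20)^2 + (-6-12)^2) = 41.1461

41.1461


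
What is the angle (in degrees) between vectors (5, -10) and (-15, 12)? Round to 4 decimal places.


dot = 5*-15 + -10*12 = -195
|u| = 11.1803, |v| = 19.2094
cos(angle) = -0.908
angle = 155.2249 degrees

155.2249 degrees


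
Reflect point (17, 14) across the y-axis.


Reflection across y-axis: (x, y) -> (-x, y)
(17, 14) -> (-17, 14)

(-17, 14)


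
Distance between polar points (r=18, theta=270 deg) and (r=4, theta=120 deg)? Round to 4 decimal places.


d = sqrt(r1^2 + r2^2 - 2*r1*r2*cos(t2-t1))
d = sqrt(18^2 + 4^2 - 2*18*4*cos(120-270)) = 21.5571

21.5571


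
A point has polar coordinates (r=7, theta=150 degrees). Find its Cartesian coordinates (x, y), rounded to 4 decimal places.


x = 7 * cos(150) = -6.0622
y = 7 * sin(150) = 3.5

(-6.0622, 3.5)


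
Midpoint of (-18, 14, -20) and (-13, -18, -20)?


Midpoint = ((-18+-13)/2, (14+-18)/2, (-20+-20)/2) = (-15.5, -2, -20)

(-15.5, -2, -20)


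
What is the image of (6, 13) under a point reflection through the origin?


Reflection through origin: (x, y) -> (-x, -y)
(6, 13) -> (-6, -13)

(-6, -13)


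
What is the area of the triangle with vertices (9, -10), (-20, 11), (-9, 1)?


Area = |x1(y2-y3) + x2(y3-y1) + x3(y1-y2)| / 2
= |9*(11-1) + -20*(1--10) + -9*(-10-11)| / 2
= 29.5

29.5


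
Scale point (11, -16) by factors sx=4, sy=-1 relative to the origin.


Scaling: (x*sx, y*sy) = (11*4, -16*-1) = (44, 16)

(44, 16)


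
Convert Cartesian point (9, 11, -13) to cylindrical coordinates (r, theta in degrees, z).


r = sqrt(9^2 + 11^2) = 14.2127
theta = atan2(11, 9) = 50.7106 deg
z = -13

r = 14.2127, theta = 50.7106 deg, z = -13


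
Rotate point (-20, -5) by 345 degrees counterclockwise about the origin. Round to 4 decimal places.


x' = -20*cos(345) - -5*sin(345) = -20.6126
y' = -20*sin(345) + -5*cos(345) = 0.3468

(-20.6126, 0.3468)


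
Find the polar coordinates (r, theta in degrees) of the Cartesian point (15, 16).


r = sqrt(15^2 + 16^2) = 21.9317
theta = atan2(16, 15) = 46.8476 degrees

r = 21.9317, theta = 46.8476 degrees


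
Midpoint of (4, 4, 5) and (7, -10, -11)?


Midpoint = ((4+7)/2, (4+-10)/2, (5+-11)/2) = (5.5, -3, -3)

(5.5, -3, -3)


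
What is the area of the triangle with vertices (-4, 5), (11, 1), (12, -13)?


Area = |x1(y2-y3) + x2(y3-y1) + x3(y1-y2)| / 2
= |-4*(1--13) + 11*(-13-5) + 12*(5-1)| / 2
= 103

103


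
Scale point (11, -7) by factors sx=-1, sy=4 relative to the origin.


Scaling: (x*sx, y*sy) = (11*-1, -7*4) = (-11, -28)

(-11, -28)


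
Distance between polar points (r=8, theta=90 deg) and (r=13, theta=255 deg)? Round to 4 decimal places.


d = sqrt(r1^2 + r2^2 - 2*r1*r2*cos(t2-t1))
d = sqrt(8^2 + 13^2 - 2*8*13*cos(255-90)) = 20.8306

20.8306


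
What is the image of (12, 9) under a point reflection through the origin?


Reflection through origin: (x, y) -> (-x, -y)
(12, 9) -> (-12, -9)

(-12, -9)


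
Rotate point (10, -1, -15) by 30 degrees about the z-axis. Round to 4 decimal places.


x' = 10*cos(30) - -1*sin(30) = 9.1603
y' = 10*sin(30) + -1*cos(30) = 4.134
z' = -15

(9.1603, 4.134, -15)


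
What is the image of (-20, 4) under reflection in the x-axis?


Reflection across x-axis: (x, y) -> (x, -y)
(-20, 4) -> (-20, -4)

(-20, -4)


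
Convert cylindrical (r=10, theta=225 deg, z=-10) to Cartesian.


x = 10 * cos(225) = -7.0711
y = 10 * sin(225) = -7.0711
z = -10

(-7.0711, -7.0711, -10)


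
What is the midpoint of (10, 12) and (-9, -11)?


Midpoint = ((10+-9)/2, (12+-11)/2) = (0.5, 0.5)

(0.5, 0.5)


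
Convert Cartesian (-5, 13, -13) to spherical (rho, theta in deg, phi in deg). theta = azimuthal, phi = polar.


rho = sqrt((-5)^2 + 13^2 + (-13)^2) = 19.0526
theta = atan2(13, -5) = 111.0375 deg
phi = acos(-13/19.0526) = 133.0254 deg

rho = 19.0526, theta = 111.0375 deg, phi = 133.0254 deg


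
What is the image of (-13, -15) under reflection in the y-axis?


Reflection across y-axis: (x, y) -> (-x, y)
(-13, -15) -> (13, -15)

(13, -15)


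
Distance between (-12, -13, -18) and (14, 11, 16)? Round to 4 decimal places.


d = sqrt((14--12)^2 + (11--13)^2 + (16--18)^2) = 49.0714

49.0714


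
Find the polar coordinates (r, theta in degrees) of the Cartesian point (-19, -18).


r = sqrt((-19)^2 + (-18)^2) = 26.1725
theta = atan2(-18, -19) = 223.4518 degrees

r = 26.1725, theta = 223.4518 degrees


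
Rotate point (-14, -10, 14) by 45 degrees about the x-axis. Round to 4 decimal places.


x' = -14
y' = -10*cos(45) - 14*sin(45) = -16.9706
z' = -10*sin(45) + 14*cos(45) = 2.8284

(-14, -16.9706, 2.8284)


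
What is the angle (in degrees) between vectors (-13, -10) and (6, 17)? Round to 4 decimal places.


dot = -13*6 + -10*17 = -248
|u| = 16.4012, |v| = 18.0278
cos(angle) = -0.8388
angle = 147.0086 degrees

147.0086 degrees


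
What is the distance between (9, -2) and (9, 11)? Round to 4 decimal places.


d = sqrt((9-9)^2 + (11--2)^2) = 13

13


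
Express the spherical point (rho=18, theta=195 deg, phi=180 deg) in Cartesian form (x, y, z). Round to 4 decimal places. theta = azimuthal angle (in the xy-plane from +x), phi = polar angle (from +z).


x = 18 * sin(180) * cos(195) = 0
y = 18 * sin(180) * sin(195) = 0
z = 18 * cos(180) = -18

(0, 0, -18)


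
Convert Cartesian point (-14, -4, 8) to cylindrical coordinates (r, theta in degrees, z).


r = sqrt((-14)^2 + (-4)^2) = 14.5602
theta = atan2(-4, -14) = 195.9454 deg
z = 8

r = 14.5602, theta = 195.9454 deg, z = 8


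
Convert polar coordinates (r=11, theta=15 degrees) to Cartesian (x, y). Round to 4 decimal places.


x = 11 * cos(15) = 10.6252
y = 11 * sin(15) = 2.847

(10.6252, 2.847)


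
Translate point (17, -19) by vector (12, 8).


Translation: (x+dx, y+dy) = (17+12, -19+8) = (29, -11)

(29, -11)


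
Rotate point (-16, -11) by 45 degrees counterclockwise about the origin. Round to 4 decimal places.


x' = -16*cos(45) - -11*sin(45) = -3.5355
y' = -16*sin(45) + -11*cos(45) = -19.0919

(-3.5355, -19.0919)


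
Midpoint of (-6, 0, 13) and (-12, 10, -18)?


Midpoint = ((-6+-12)/2, (0+10)/2, (13+-18)/2) = (-9, 5, -2.5)

(-9, 5, -2.5)


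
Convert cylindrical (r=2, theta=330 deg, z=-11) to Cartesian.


x = 2 * cos(330) = 1.7321
y = 2 * sin(330) = -1
z = -11

(1.7321, -1, -11)


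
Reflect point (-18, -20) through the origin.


Reflection through origin: (x, y) -> (-x, -y)
(-18, -20) -> (18, 20)

(18, 20)


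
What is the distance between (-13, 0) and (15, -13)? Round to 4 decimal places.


d = sqrt((15--13)^2 + (-13-0)^2) = 30.8707

30.8707


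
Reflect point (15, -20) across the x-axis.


Reflection across x-axis: (x, y) -> (x, -y)
(15, -20) -> (15, 20)

(15, 20)


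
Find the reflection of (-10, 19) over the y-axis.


Reflection across y-axis: (x, y) -> (-x, y)
(-10, 19) -> (10, 19)

(10, 19)


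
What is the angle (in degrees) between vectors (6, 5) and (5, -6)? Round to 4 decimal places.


dot = 6*5 + 5*-6 = 0
|u| = 7.8102, |v| = 7.8102
cos(angle) = 0
angle = 90 degrees

90 degrees


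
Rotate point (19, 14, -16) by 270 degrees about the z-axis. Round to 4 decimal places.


x' = 19*cos(270) - 14*sin(270) = 14
y' = 19*sin(270) + 14*cos(270) = -19
z' = -16

(14, -19, -16)


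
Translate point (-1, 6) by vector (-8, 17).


Translation: (x+dx, y+dy) = (-1+-8, 6+17) = (-9, 23)

(-9, 23)


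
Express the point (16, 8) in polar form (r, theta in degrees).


r = sqrt(16^2 + 8^2) = 17.8885
theta = atan2(8, 16) = 26.5651 degrees

r = 17.8885, theta = 26.5651 degrees


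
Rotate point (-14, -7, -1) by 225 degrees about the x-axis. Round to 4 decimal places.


x' = -14
y' = -7*cos(225) - -1*sin(225) = 4.2426
z' = -7*sin(225) + -1*cos(225) = 5.6569

(-14, 4.2426, 5.6569)


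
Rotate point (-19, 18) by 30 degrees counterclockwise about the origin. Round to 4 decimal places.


x' = -19*cos(30) - 18*sin(30) = -25.4545
y' = -19*sin(30) + 18*cos(30) = 6.0885

(-25.4545, 6.0885)


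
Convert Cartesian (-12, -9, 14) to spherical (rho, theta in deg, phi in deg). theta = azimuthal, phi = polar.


rho = sqrt((-12)^2 + (-9)^2 + 14^2) = 20.5183
theta = atan2(-9, -12) = 216.8699 deg
phi = acos(14/20.5183) = 46.9749 deg

rho = 20.5183, theta = 216.8699 deg, phi = 46.9749 deg


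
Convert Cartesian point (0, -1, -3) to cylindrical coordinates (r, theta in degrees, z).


r = sqrt(0^2 + (-1)^2) = 1
theta = atan2(-1, 0) = 270 deg
z = -3

r = 1, theta = 270 deg, z = -3


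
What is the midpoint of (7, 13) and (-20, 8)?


Midpoint = ((7+-20)/2, (13+8)/2) = (-6.5, 10.5)

(-6.5, 10.5)


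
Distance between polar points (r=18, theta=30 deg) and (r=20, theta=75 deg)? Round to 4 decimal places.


d = sqrt(r1^2 + r2^2 - 2*r1*r2*cos(t2-t1))
d = sqrt(18^2 + 20^2 - 2*18*20*cos(75-30)) = 14.6589

14.6589


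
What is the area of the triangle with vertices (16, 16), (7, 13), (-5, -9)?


Area = |x1(y2-y3) + x2(y3-y1) + x3(y1-y2)| / 2
= |16*(13--9) + 7*(-9-16) + -5*(16-13)| / 2
= 81

81


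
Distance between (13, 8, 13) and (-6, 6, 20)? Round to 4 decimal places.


d = sqrt((-6-13)^2 + (6-8)^2 + (20-13)^2) = 20.347

20.347


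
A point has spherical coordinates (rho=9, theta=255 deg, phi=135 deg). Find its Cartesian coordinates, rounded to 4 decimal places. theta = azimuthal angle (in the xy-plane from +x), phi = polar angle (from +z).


x = 9 * sin(135) * cos(255) = -1.6471
y = 9 * sin(135) * sin(255) = -6.1471
z = 9 * cos(135) = -6.364

(-1.6471, -6.1471, -6.364)


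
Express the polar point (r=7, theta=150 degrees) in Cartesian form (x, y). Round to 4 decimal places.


x = 7 * cos(150) = -6.0622
y = 7 * sin(150) = 3.5

(-6.0622, 3.5)


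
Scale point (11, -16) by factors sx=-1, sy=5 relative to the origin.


Scaling: (x*sx, y*sy) = (11*-1, -16*5) = (-11, -80)

(-11, -80)


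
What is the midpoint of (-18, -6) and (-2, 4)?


Midpoint = ((-18+-2)/2, (-6+4)/2) = (-10, -1)

(-10, -1)


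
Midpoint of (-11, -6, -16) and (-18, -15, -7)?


Midpoint = ((-11+-18)/2, (-6+-15)/2, (-16+-7)/2) = (-14.5, -10.5, -11.5)

(-14.5, -10.5, -11.5)


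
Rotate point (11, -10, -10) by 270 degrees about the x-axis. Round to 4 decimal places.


x' = 11
y' = -10*cos(270) - -10*sin(270) = -10
z' = -10*sin(270) + -10*cos(270) = 10

(11, -10, 10)


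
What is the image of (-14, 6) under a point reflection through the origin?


Reflection through origin: (x, y) -> (-x, -y)
(-14, 6) -> (14, -6)

(14, -6)


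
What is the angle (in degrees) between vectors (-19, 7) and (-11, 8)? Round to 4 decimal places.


dot = -19*-11 + 7*8 = 265
|u| = 20.2485, |v| = 13.6015
cos(angle) = 0.9622
angle = 15.8025 degrees

15.8025 degrees


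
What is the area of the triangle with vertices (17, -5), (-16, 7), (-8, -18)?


Area = |x1(y2-y3) + x2(y3-y1) + x3(y1-y2)| / 2
= |17*(7--18) + -16*(-18--5) + -8*(-5-7)| / 2
= 364.5

364.5


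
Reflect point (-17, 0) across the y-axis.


Reflection across y-axis: (x, y) -> (-x, y)
(-17, 0) -> (17, 0)

(17, 0)


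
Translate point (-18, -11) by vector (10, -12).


Translation: (x+dx, y+dy) = (-18+10, -11+-12) = (-8, -23)

(-8, -23)


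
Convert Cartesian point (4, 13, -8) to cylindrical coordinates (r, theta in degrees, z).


r = sqrt(4^2 + 13^2) = 13.6015
theta = atan2(13, 4) = 72.8973 deg
z = -8

r = 13.6015, theta = 72.8973 deg, z = -8


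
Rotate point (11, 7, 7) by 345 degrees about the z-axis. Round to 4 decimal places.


x' = 11*cos(345) - 7*sin(345) = 12.4369
y' = 11*sin(345) + 7*cos(345) = 3.9145
z' = 7

(12.4369, 3.9145, 7)


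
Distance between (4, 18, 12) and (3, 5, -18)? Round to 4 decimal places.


d = sqrt((3-4)^2 + (5-18)^2 + (-18-12)^2) = 32.7109

32.7109


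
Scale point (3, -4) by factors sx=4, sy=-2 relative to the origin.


Scaling: (x*sx, y*sy) = (3*4, -4*-2) = (12, 8)

(12, 8)


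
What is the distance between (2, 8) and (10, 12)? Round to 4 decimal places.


d = sqrt((10-2)^2 + (12-8)^2) = 8.9443

8.9443


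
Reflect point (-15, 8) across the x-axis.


Reflection across x-axis: (x, y) -> (x, -y)
(-15, 8) -> (-15, -8)

(-15, -8)


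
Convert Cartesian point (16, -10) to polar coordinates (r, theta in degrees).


r = sqrt(16^2 + (-10)^2) = 18.868
theta = atan2(-10, 16) = 327.9946 degrees

r = 18.868, theta = 327.9946 degrees


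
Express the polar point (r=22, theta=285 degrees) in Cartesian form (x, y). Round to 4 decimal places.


x = 22 * cos(285) = 5.694
y = 22 * sin(285) = -21.2504

(5.694, -21.2504)


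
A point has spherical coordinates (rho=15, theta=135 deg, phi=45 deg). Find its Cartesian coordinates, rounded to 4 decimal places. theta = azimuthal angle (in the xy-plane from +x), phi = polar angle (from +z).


x = 15 * sin(45) * cos(135) = -7.5
y = 15 * sin(45) * sin(135) = 7.5
z = 15 * cos(45) = 10.6066

(-7.5, 7.5, 10.6066)


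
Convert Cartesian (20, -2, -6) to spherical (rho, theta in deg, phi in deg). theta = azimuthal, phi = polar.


rho = sqrt(20^2 + (-2)^2 + (-6)^2) = 20.9762
theta = atan2(-2, 20) = 354.2894 deg
phi = acos(-6/20.9762) = 106.621 deg

rho = 20.9762, theta = 354.2894 deg, phi = 106.621 deg


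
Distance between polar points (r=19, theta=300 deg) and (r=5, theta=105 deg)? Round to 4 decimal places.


d = sqrt(r1^2 + r2^2 - 2*r1*r2*cos(t2-t1))
d = sqrt(19^2 + 5^2 - 2*19*5*cos(105-300)) = 23.8647

23.8647


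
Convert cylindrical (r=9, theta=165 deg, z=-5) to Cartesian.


x = 9 * cos(165) = -8.6933
y = 9 * sin(165) = 2.3294
z = -5

(-8.6933, 2.3294, -5)


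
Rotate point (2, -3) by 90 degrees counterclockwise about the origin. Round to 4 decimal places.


x' = 2*cos(90) - -3*sin(90) = 3
y' = 2*sin(90) + -3*cos(90) = 2

(3, 2)


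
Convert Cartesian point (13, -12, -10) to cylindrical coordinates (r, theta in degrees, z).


r = sqrt(13^2 + (-12)^2) = 17.6918
theta = atan2(-12, 13) = 317.2906 deg
z = -10

r = 17.6918, theta = 317.2906 deg, z = -10


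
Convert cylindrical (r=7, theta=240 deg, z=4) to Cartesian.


x = 7 * cos(240) = -3.5
y = 7 * sin(240) = -6.0622
z = 4

(-3.5, -6.0622, 4)


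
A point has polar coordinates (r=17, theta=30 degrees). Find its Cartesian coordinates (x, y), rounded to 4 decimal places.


x = 17 * cos(30) = 14.7224
y = 17 * sin(30) = 8.5

(14.7224, 8.5)


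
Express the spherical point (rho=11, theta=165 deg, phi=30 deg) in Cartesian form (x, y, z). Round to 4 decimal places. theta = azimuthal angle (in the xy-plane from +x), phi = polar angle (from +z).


x = 11 * sin(30) * cos(165) = -5.3126
y = 11 * sin(30) * sin(165) = 1.4235
z = 11 * cos(30) = 9.5263

(-5.3126, 1.4235, 9.5263)


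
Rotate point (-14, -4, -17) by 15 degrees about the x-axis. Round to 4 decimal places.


x' = -14
y' = -4*cos(15) - -17*sin(15) = 0.5362
z' = -4*sin(15) + -17*cos(15) = -17.456

(-14, 0.5362, -17.456)


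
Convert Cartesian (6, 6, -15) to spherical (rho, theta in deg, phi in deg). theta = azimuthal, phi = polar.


rho = sqrt(6^2 + 6^2 + (-15)^2) = 17.2337
theta = atan2(6, 6) = 45 deg
phi = acos(-15/17.2337) = 150.5038 deg

rho = 17.2337, theta = 45 deg, phi = 150.5038 deg


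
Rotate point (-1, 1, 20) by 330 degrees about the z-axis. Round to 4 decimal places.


x' = -1*cos(330) - 1*sin(330) = -0.366
y' = -1*sin(330) + 1*cos(330) = 1.366
z' = 20

(-0.366, 1.366, 20)


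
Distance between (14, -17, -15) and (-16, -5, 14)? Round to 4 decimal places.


d = sqrt((-16-14)^2 + (-5--17)^2 + (14--15)^2) = 43.4166

43.4166


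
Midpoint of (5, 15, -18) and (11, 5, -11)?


Midpoint = ((5+11)/2, (15+5)/2, (-18+-11)/2) = (8, 10, -14.5)

(8, 10, -14.5)


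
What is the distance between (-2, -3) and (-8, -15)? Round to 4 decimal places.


d = sqrt((-8--2)^2 + (-15--3)^2) = 13.4164

13.4164


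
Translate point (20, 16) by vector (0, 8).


Translation: (x+dx, y+dy) = (20+0, 16+8) = (20, 24)

(20, 24)


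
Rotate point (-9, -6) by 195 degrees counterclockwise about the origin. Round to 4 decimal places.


x' = -9*cos(195) - -6*sin(195) = 7.1404
y' = -9*sin(195) + -6*cos(195) = 8.1249

(7.1404, 8.1249)


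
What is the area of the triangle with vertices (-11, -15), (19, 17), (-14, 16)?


Area = |x1(y2-y3) + x2(y3-y1) + x3(y1-y2)| / 2
= |-11*(17-16) + 19*(16--15) + -14*(-15-17)| / 2
= 513

513


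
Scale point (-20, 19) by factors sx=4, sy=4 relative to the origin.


Scaling: (x*sx, y*sy) = (-20*4, 19*4) = (-80, 76)

(-80, 76)


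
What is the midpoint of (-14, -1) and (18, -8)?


Midpoint = ((-14+18)/2, (-1+-8)/2) = (2, -4.5)

(2, -4.5)


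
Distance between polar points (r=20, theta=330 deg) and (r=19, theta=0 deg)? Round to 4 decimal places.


d = sqrt(r1^2 + r2^2 - 2*r1*r2*cos(t2-t1))
d = sqrt(20^2 + 19^2 - 2*20*19*cos(0-330)) = 10.1401

10.1401


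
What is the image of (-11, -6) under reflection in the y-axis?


Reflection across y-axis: (x, y) -> (-x, y)
(-11, -6) -> (11, -6)

(11, -6)


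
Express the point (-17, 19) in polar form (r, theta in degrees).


r = sqrt((-17)^2 + 19^2) = 25.4951
theta = atan2(19, -17) = 131.8202 degrees

r = 25.4951, theta = 131.8202 degrees


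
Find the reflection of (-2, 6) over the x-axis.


Reflection across x-axis: (x, y) -> (x, -y)
(-2, 6) -> (-2, -6)

(-2, -6)


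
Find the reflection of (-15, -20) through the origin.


Reflection through origin: (x, y) -> (-x, -y)
(-15, -20) -> (15, 20)

(15, 20)


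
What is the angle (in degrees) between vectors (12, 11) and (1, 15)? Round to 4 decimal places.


dot = 12*1 + 11*15 = 177
|u| = 16.2788, |v| = 15.0333
cos(angle) = 0.7233
angle = 43.6755 degrees

43.6755 degrees


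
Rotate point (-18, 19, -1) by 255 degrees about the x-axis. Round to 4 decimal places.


x' = -18
y' = 19*cos(255) - -1*sin(255) = -5.8835
z' = 19*sin(255) + -1*cos(255) = -18.0938

(-18, -5.8835, -18.0938)


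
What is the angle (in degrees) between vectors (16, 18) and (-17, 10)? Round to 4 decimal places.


dot = 16*-17 + 18*10 = -92
|u| = 24.0832, |v| = 19.7231
cos(angle) = -0.1937
angle = 101.168 degrees

101.168 degrees


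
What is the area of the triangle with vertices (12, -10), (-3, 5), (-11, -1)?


Area = |x1(y2-y3) + x2(y3-y1) + x3(y1-y2)| / 2
= |12*(5--1) + -3*(-1--10) + -11*(-10-5)| / 2
= 105

105


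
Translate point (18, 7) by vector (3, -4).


Translation: (x+dx, y+dy) = (18+3, 7+-4) = (21, 3)

(21, 3)


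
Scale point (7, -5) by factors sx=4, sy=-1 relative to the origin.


Scaling: (x*sx, y*sy) = (7*4, -5*-1) = (28, 5)

(28, 5)


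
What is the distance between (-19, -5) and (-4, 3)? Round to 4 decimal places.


d = sqrt((-4--19)^2 + (3--5)^2) = 17

17


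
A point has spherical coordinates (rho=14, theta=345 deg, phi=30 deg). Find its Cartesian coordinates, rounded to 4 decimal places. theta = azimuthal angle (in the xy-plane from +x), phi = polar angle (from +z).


x = 14 * sin(30) * cos(345) = 6.7615
y = 14 * sin(30) * sin(345) = -1.8117
z = 14 * cos(30) = 12.1244

(6.7615, -1.8117, 12.1244)


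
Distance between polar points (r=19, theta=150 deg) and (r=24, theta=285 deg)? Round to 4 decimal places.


d = sqrt(r1^2 + r2^2 - 2*r1*r2*cos(t2-t1))
d = sqrt(19^2 + 24^2 - 2*19*24*cos(285-150)) = 39.7729

39.7729


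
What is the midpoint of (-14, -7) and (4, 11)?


Midpoint = ((-14+4)/2, (-7+11)/2) = (-5, 2)

(-5, 2)
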